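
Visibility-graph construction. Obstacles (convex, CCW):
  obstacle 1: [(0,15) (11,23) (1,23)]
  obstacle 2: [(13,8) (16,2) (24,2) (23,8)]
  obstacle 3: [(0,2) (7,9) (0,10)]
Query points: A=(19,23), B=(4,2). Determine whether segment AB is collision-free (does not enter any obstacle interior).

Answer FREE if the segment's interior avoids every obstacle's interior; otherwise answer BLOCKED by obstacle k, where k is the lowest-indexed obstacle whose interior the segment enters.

FREE

Obstacle 1 [(0,15) (11,23) (1,23)]:
  edge (0,15)–(11,23): clear
  edge (11,23)–(1,23): clear
  edge (1,23)–(0,15): clear
  midpoint (23/2,25/2) outside
  → clear
Obstacle 2 [(13,8) (16,2) (24,2) (23,8)]:
  edge (13,8)–(16,2): clear
  edge (16,2)–(24,2): clear
  edge (24,2)–(23,8): clear
  edge (23,8)–(13,8): clear
  midpoint (23/2,25/2) outside
  → clear
Obstacle 3 [(0,2) (7,9) (0,10)]:
  edge (0,2)–(7,9): clear
  edge (7,9)–(0,10): clear
  edge (0,10)–(0,2): clear
  midpoint (23/2,25/2) outside
  → clear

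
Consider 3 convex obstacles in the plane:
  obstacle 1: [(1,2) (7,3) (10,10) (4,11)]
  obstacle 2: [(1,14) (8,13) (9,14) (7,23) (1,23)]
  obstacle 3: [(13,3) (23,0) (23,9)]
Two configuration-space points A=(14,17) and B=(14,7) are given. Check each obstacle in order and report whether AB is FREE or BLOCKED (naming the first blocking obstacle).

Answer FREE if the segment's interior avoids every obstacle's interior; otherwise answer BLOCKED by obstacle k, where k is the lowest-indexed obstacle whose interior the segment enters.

Obstacle 1 [(1,2) (7,3) (10,10) (4,11)]:
  edge (1,2)–(7,3): clear
  edge (7,3)–(10,10): clear
  edge (10,10)–(4,11): clear
  edge (4,11)–(1,2): clear
  midpoint (14,12) outside
  → clear
Obstacle 2 [(1,14) (8,13) (9,14) (7,23) (1,23)]:
  edge (1,14)–(8,13): clear
  edge (8,13)–(9,14): clear
  edge (9,14)–(7,23): clear
  edge (7,23)–(1,23): clear
  edge (1,23)–(1,14): clear
  midpoint (14,12) outside
  → clear
Obstacle 3 [(13,3) (23,0) (23,9)]:
  edge (13,3)–(23,0): clear
  edge (23,0)–(23,9): clear
  edge (23,9)–(13,3): clear
  midpoint (14,12) outside
  → clear

FREE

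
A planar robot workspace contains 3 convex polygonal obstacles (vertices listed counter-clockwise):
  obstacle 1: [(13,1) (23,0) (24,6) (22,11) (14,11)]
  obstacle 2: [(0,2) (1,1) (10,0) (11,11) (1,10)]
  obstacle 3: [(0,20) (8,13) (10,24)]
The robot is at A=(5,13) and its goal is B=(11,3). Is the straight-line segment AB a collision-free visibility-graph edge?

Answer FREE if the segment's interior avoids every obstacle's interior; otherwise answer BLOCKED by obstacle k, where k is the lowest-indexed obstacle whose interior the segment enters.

Obstacle 1 [(13,1) (23,0) (24,6) (22,11) (14,11)]:
  edge (13,1)–(23,0): clear
  edge (23,0)–(24,6): clear
  edge (24,6)–(22,11): clear
  edge (22,11)–(14,11): clear
  edge (14,11)–(13,1): clear
  midpoint (8,8) outside
  → clear
Obstacle 2 [(0,2) (1,1) (10,0) (11,11) (1,10)]:
  edge (0,2)–(1,1): clear
  edge (1,1)–(10,0): clear
  edge (10,0)–(11,11): crosses AB
  edge (11,11)–(1,10): crosses AB
  edge (1,10)–(0,2): clear
  → BLOCKED
Obstacle 3 [(0,20) (8,13) (10,24)]:
  edge (0,20)–(8,13): clear
  edge (8,13)–(10,24): clear
  edge (10,24)–(0,20): clear
  midpoint (8,8) outside
  → clear

BLOCKED by obstacle 2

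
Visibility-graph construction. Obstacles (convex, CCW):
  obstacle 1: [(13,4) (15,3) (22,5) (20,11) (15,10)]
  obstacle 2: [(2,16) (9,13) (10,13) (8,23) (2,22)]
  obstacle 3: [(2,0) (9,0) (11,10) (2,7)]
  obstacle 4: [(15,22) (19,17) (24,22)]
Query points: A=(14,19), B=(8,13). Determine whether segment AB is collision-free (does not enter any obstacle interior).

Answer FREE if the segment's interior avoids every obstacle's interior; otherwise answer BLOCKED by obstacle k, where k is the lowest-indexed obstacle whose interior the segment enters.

Obstacle 1 [(13,4) (15,3) (22,5) (20,11) (15,10)]:
  edge (13,4)–(15,3): clear
  edge (15,3)–(22,5): clear
  edge (22,5)–(20,11): clear
  edge (20,11)–(15,10): clear
  edge (15,10)–(13,4): clear
  midpoint (11,16) outside
  → clear
Obstacle 2 [(2,16) (9,13) (10,13) (8,23) (2,22)]:
  edge (2,16)–(9,13): crosses AB
  edge (9,13)–(10,13): clear
  edge (10,13)–(8,23): crosses AB
  edge (8,23)–(2,22): clear
  edge (2,22)–(2,16): clear
  → BLOCKED
Obstacle 3 [(2,0) (9,0) (11,10) (2,7)]:
  edge (2,0)–(9,0): clear
  edge (9,0)–(11,10): clear
  edge (11,10)–(2,7): clear
  edge (2,7)–(2,0): clear
  midpoint (11,16) outside
  → clear
Obstacle 4 [(15,22) (19,17) (24,22)]:
  edge (15,22)–(19,17): clear
  edge (19,17)–(24,22): clear
  edge (24,22)–(15,22): clear
  midpoint (11,16) outside
  → clear

BLOCKED by obstacle 2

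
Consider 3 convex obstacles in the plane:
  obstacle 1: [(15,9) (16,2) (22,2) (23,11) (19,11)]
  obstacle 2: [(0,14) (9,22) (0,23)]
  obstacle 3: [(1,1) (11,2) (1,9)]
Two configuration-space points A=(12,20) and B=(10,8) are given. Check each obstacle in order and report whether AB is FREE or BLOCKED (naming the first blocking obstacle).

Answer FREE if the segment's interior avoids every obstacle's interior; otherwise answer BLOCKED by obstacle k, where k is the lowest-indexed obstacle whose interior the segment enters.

FREE

Obstacle 1 [(15,9) (16,2) (22,2) (23,11) (19,11)]:
  edge (15,9)–(16,2): clear
  edge (16,2)–(22,2): clear
  edge (22,2)–(23,11): clear
  edge (23,11)–(19,11): clear
  edge (19,11)–(15,9): clear
  midpoint (11,14) outside
  → clear
Obstacle 2 [(0,14) (9,22) (0,23)]:
  edge (0,14)–(9,22): clear
  edge (9,22)–(0,23): clear
  edge (0,23)–(0,14): clear
  midpoint (11,14) outside
  → clear
Obstacle 3 [(1,1) (11,2) (1,9)]:
  edge (1,1)–(11,2): clear
  edge (11,2)–(1,9): clear
  edge (1,9)–(1,1): clear
  midpoint (11,14) outside
  → clear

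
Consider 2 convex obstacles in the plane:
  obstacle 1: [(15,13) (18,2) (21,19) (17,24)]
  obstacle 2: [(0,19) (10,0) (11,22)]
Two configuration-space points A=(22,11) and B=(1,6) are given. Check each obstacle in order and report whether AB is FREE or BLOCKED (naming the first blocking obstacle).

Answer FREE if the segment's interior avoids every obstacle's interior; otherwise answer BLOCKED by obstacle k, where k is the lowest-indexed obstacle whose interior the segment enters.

BLOCKED by obstacle 1

Obstacle 1 [(15,13) (18,2) (21,19) (17,24)]:
  edge (15,13)–(18,2): crosses AB
  edge (18,2)–(21,19): crosses AB
  edge (21,19)–(17,24): clear
  edge (17,24)–(15,13): clear
  → BLOCKED
Obstacle 2 [(0,19) (10,0) (11,22)]:
  edge (0,19)–(10,0): crosses AB
  edge (10,0)–(11,22): crosses AB
  edge (11,22)–(0,19): clear
  → BLOCKED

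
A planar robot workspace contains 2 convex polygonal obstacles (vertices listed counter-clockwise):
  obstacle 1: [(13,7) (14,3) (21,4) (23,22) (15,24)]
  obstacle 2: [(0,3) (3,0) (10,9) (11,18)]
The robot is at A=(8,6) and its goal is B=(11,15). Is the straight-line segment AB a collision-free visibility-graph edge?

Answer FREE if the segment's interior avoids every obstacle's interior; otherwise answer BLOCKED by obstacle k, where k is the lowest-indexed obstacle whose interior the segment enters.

Obstacle 1 [(13,7) (14,3) (21,4) (23,22) (15,24)]:
  edge (13,7)–(14,3): clear
  edge (14,3)–(21,4): clear
  edge (21,4)–(23,22): clear
  edge (23,22)–(15,24): clear
  edge (15,24)–(13,7): clear
  midpoint (19/2,21/2) outside
  → clear
Obstacle 2 [(0,3) (3,0) (10,9) (11,18)]:
  edge (0,3)–(3,0): clear
  edge (3,0)–(10,9): crosses AB
  edge (10,9)–(11,18): crosses AB
  edge (11,18)–(0,3): clear
  → BLOCKED

BLOCKED by obstacle 2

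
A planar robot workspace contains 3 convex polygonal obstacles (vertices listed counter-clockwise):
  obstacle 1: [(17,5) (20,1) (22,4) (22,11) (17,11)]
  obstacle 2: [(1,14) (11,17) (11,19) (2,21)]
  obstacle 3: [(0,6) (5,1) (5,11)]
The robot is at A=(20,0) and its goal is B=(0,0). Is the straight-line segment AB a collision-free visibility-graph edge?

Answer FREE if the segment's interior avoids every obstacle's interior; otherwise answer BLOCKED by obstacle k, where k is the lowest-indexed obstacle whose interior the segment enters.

Obstacle 1 [(17,5) (20,1) (22,4) (22,11) (17,11)]:
  edge (17,5)–(20,1): clear
  edge (20,1)–(22,4): clear
  edge (22,4)–(22,11): clear
  edge (22,11)–(17,11): clear
  edge (17,11)–(17,5): clear
  midpoint (10,0) outside
  → clear
Obstacle 2 [(1,14) (11,17) (11,19) (2,21)]:
  edge (1,14)–(11,17): clear
  edge (11,17)–(11,19): clear
  edge (11,19)–(2,21): clear
  edge (2,21)–(1,14): clear
  midpoint (10,0) outside
  → clear
Obstacle 3 [(0,6) (5,1) (5,11)]:
  edge (0,6)–(5,1): clear
  edge (5,1)–(5,11): clear
  edge (5,11)–(0,6): clear
  midpoint (10,0) outside
  → clear

FREE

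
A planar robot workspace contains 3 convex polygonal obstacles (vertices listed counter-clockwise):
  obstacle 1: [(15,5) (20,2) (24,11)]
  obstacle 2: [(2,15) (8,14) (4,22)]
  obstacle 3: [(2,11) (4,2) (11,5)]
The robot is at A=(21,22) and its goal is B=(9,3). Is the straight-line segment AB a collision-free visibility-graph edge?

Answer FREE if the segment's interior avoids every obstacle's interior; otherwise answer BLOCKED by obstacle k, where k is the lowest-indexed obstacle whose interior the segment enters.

Obstacle 1 [(15,5) (20,2) (24,11)]:
  edge (15,5)–(20,2): clear
  edge (20,2)–(24,11): clear
  edge (24,11)–(15,5): clear
  midpoint (15,25/2) outside
  → clear
Obstacle 2 [(2,15) (8,14) (4,22)]:
  edge (2,15)–(8,14): clear
  edge (8,14)–(4,22): clear
  edge (4,22)–(2,15): clear
  midpoint (15,25/2) outside
  → clear
Obstacle 3 [(2,11) (4,2) (11,5)]:
  edge (2,11)–(4,2): clear
  edge (4,2)–(11,5): crosses AB
  edge (11,5)–(2,11): crosses AB
  → BLOCKED

BLOCKED by obstacle 3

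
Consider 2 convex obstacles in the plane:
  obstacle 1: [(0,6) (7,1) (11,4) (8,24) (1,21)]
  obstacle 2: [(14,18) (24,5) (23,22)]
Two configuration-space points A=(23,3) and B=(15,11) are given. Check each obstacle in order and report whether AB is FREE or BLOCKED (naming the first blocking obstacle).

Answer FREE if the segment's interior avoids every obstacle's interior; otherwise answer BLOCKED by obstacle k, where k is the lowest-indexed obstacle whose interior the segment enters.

FREE

Obstacle 1 [(0,6) (7,1) (11,4) (8,24) (1,21)]:
  edge (0,6)–(7,1): clear
  edge (7,1)–(11,4): clear
  edge (11,4)–(8,24): clear
  edge (8,24)–(1,21): clear
  edge (1,21)–(0,6): clear
  midpoint (19,7) outside
  → clear
Obstacle 2 [(14,18) (24,5) (23,22)]:
  edge (14,18)–(24,5): clear
  edge (24,5)–(23,22): clear
  edge (23,22)–(14,18): clear
  midpoint (19,7) outside
  → clear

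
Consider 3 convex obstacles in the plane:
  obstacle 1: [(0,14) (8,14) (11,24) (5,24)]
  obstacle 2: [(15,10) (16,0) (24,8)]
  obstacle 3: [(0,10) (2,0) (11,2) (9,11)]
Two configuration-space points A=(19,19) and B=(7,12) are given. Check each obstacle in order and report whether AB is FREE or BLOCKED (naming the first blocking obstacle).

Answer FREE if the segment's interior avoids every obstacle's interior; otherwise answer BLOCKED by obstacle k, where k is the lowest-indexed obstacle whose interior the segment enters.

FREE

Obstacle 1 [(0,14) (8,14) (11,24) (5,24)]:
  edge (0,14)–(8,14): clear
  edge (8,14)–(11,24): clear
  edge (11,24)–(5,24): clear
  edge (5,24)–(0,14): clear
  midpoint (13,31/2) outside
  → clear
Obstacle 2 [(15,10) (16,0) (24,8)]:
  edge (15,10)–(16,0): clear
  edge (16,0)–(24,8): clear
  edge (24,8)–(15,10): clear
  midpoint (13,31/2) outside
  → clear
Obstacle 3 [(0,10) (2,0) (11,2) (9,11)]:
  edge (0,10)–(2,0): clear
  edge (2,0)–(11,2): clear
  edge (11,2)–(9,11): clear
  edge (9,11)–(0,10): clear
  midpoint (13,31/2) outside
  → clear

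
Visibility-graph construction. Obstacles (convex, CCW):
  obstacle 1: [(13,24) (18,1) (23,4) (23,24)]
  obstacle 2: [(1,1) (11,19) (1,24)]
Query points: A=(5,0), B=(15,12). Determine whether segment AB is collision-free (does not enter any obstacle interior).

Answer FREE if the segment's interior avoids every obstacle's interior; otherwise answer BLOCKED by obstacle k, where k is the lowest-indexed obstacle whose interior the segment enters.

FREE

Obstacle 1 [(13,24) (18,1) (23,4) (23,24)]:
  edge (13,24)–(18,1): clear
  edge (18,1)–(23,4): clear
  edge (23,4)–(23,24): clear
  edge (23,24)–(13,24): clear
  midpoint (10,6) outside
  → clear
Obstacle 2 [(1,1) (11,19) (1,24)]:
  edge (1,1)–(11,19): clear
  edge (11,19)–(1,24): clear
  edge (1,24)–(1,1): clear
  midpoint (10,6) outside
  → clear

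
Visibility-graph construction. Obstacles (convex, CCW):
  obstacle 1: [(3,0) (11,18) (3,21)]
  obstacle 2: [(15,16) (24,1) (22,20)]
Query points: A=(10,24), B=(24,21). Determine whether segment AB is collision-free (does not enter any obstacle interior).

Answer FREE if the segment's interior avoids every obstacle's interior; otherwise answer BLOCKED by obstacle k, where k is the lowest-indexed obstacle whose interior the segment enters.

FREE

Obstacle 1 [(3,0) (11,18) (3,21)]:
  edge (3,0)–(11,18): clear
  edge (11,18)–(3,21): clear
  edge (3,21)–(3,0): clear
  midpoint (17,45/2) outside
  → clear
Obstacle 2 [(15,16) (24,1) (22,20)]:
  edge (15,16)–(24,1): clear
  edge (24,1)–(22,20): clear
  edge (22,20)–(15,16): clear
  midpoint (17,45/2) outside
  → clear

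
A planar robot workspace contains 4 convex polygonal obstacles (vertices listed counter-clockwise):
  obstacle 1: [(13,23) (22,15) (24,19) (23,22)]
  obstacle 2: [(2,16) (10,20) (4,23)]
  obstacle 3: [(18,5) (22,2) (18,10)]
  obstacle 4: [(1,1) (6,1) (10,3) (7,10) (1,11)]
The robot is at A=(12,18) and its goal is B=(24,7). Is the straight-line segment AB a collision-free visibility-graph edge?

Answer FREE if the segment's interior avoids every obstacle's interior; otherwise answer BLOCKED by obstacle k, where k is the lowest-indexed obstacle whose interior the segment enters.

FREE

Obstacle 1 [(13,23) (22,15) (24,19) (23,22)]:
  edge (13,23)–(22,15): clear
  edge (22,15)–(24,19): clear
  edge (24,19)–(23,22): clear
  edge (23,22)–(13,23): clear
  midpoint (18,25/2) outside
  → clear
Obstacle 2 [(2,16) (10,20) (4,23)]:
  edge (2,16)–(10,20): clear
  edge (10,20)–(4,23): clear
  edge (4,23)–(2,16): clear
  midpoint (18,25/2) outside
  → clear
Obstacle 3 [(18,5) (22,2) (18,10)]:
  edge (18,5)–(22,2): clear
  edge (22,2)–(18,10): clear
  edge (18,10)–(18,5): clear
  midpoint (18,25/2) outside
  → clear
Obstacle 4 [(1,1) (6,1) (10,3) (7,10) (1,11)]:
  edge (1,1)–(6,1): clear
  edge (6,1)–(10,3): clear
  edge (10,3)–(7,10): clear
  edge (7,10)–(1,11): clear
  edge (1,11)–(1,1): clear
  midpoint (18,25/2) outside
  → clear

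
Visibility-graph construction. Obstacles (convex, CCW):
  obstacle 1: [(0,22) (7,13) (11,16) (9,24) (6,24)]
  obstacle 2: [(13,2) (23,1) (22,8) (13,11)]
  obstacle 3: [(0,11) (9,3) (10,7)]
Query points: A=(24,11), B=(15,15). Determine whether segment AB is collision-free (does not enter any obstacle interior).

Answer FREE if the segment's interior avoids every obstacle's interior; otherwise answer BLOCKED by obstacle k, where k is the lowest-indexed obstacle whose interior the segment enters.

FREE

Obstacle 1 [(0,22) (7,13) (11,16) (9,24) (6,24)]:
  edge (0,22)–(7,13): clear
  edge (7,13)–(11,16): clear
  edge (11,16)–(9,24): clear
  edge (9,24)–(6,24): clear
  edge (6,24)–(0,22): clear
  midpoint (39/2,13) outside
  → clear
Obstacle 2 [(13,2) (23,1) (22,8) (13,11)]:
  edge (13,2)–(23,1): clear
  edge (23,1)–(22,8): clear
  edge (22,8)–(13,11): clear
  edge (13,11)–(13,2): clear
  midpoint (39/2,13) outside
  → clear
Obstacle 3 [(0,11) (9,3) (10,7)]:
  edge (0,11)–(9,3): clear
  edge (9,3)–(10,7): clear
  edge (10,7)–(0,11): clear
  midpoint (39/2,13) outside
  → clear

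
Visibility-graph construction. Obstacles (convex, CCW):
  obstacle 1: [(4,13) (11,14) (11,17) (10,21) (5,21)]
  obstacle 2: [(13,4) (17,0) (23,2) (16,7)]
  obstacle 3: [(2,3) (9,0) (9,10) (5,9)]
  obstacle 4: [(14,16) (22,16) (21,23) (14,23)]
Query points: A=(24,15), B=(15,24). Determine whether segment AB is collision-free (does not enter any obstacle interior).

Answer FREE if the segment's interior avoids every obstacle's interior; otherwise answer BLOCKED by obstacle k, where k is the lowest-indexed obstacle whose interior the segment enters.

Obstacle 1 [(4,13) (11,14) (11,17) (10,21) (5,21)]:
  edge (4,13)–(11,14): clear
  edge (11,14)–(11,17): clear
  edge (11,17)–(10,21): clear
  edge (10,21)–(5,21): clear
  edge (5,21)–(4,13): clear
  midpoint (39/2,39/2) outside
  → clear
Obstacle 2 [(13,4) (17,0) (23,2) (16,7)]:
  edge (13,4)–(17,0): clear
  edge (17,0)–(23,2): clear
  edge (23,2)–(16,7): clear
  edge (16,7)–(13,4): clear
  midpoint (39/2,39/2) outside
  → clear
Obstacle 3 [(2,3) (9,0) (9,10) (5,9)]:
  edge (2,3)–(9,0): clear
  edge (9,0)–(9,10): clear
  edge (9,10)–(5,9): clear
  edge (5,9)–(2,3): clear
  midpoint (39/2,39/2) outside
  → clear
Obstacle 4 [(14,16) (22,16) (21,23) (14,23)]:
  edge (14,16)–(22,16): clear
  edge (22,16)–(21,23): crosses AB
  edge (21,23)–(14,23): crosses AB
  edge (14,23)–(14,16): clear
  → BLOCKED

BLOCKED by obstacle 4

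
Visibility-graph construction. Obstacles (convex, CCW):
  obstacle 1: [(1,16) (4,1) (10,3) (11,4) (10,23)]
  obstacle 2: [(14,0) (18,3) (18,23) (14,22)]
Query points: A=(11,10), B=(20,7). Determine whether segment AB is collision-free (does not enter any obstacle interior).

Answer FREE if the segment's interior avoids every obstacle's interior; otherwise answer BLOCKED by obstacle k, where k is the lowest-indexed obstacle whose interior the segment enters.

BLOCKED by obstacle 2

Obstacle 1 [(1,16) (4,1) (10,3) (11,4) (10,23)]:
  edge (1,16)–(4,1): clear
  edge (4,1)–(10,3): clear
  edge (10,3)–(11,4): clear
  edge (11,4)–(10,23): clear
  edge (10,23)–(1,16): clear
  midpoint (31/2,17/2) outside
  → clear
Obstacle 2 [(14,0) (18,3) (18,23) (14,22)]:
  edge (14,0)–(18,3): clear
  edge (18,3)–(18,23): crosses AB
  edge (18,23)–(14,22): clear
  edge (14,22)–(14,0): crosses AB
  → BLOCKED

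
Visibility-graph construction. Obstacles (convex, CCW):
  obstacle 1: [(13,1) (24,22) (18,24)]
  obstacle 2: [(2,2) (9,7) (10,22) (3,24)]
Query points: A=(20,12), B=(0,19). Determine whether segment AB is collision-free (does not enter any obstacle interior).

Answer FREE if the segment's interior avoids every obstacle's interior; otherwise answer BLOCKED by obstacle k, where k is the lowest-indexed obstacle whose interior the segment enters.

BLOCKED by obstacle 1

Obstacle 1 [(13,1) (24,22) (18,24)]:
  edge (13,1)–(24,22): crosses AB
  edge (24,22)–(18,24): clear
  edge (18,24)–(13,1): crosses AB
  → BLOCKED
Obstacle 2 [(2,2) (9,7) (10,22) (3,24)]:
  edge (2,2)–(9,7): clear
  edge (9,7)–(10,22): crosses AB
  edge (10,22)–(3,24): clear
  edge (3,24)–(2,2): crosses AB
  → BLOCKED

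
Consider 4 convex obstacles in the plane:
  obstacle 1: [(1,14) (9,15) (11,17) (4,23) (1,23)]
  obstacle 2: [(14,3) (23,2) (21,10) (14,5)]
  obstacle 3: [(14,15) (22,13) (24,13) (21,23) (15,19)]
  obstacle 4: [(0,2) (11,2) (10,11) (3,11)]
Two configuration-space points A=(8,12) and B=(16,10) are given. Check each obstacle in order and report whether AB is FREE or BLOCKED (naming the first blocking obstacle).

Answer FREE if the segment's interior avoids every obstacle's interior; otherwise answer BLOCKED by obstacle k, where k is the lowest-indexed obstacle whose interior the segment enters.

FREE

Obstacle 1 [(1,14) (9,15) (11,17) (4,23) (1,23)]:
  edge (1,14)–(9,15): clear
  edge (9,15)–(11,17): clear
  edge (11,17)–(4,23): clear
  edge (4,23)–(1,23): clear
  edge (1,23)–(1,14): clear
  midpoint (12,11) outside
  → clear
Obstacle 2 [(14,3) (23,2) (21,10) (14,5)]:
  edge (14,3)–(23,2): clear
  edge (23,2)–(21,10): clear
  edge (21,10)–(14,5): clear
  edge (14,5)–(14,3): clear
  midpoint (12,11) outside
  → clear
Obstacle 3 [(14,15) (22,13) (24,13) (21,23) (15,19)]:
  edge (14,15)–(22,13): clear
  edge (22,13)–(24,13): clear
  edge (24,13)–(21,23): clear
  edge (21,23)–(15,19): clear
  edge (15,19)–(14,15): clear
  midpoint (12,11) outside
  → clear
Obstacle 4 [(0,2) (11,2) (10,11) (3,11)]:
  edge (0,2)–(11,2): clear
  edge (11,2)–(10,11): clear
  edge (10,11)–(3,11): clear
  edge (3,11)–(0,2): clear
  midpoint (12,11) outside
  → clear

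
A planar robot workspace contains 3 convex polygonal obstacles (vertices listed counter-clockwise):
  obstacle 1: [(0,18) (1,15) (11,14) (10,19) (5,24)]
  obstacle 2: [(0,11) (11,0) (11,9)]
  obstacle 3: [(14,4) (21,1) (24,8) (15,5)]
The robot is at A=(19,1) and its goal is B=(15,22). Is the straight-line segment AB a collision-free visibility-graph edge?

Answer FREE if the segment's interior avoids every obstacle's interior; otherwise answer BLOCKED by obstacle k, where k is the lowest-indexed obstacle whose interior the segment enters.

BLOCKED by obstacle 3

Obstacle 1 [(0,18) (1,15) (11,14) (10,19) (5,24)]:
  edge (0,18)–(1,15): clear
  edge (1,15)–(11,14): clear
  edge (11,14)–(10,19): clear
  edge (10,19)–(5,24): clear
  edge (5,24)–(0,18): clear
  midpoint (17,23/2) outside
  → clear
Obstacle 2 [(0,11) (11,0) (11,9)]:
  edge (0,11)–(11,0): clear
  edge (11,0)–(11,9): clear
  edge (11,9)–(0,11): clear
  midpoint (17,23/2) outside
  → clear
Obstacle 3 [(14,4) (21,1) (24,8) (15,5)]:
  edge (14,4)–(21,1): crosses AB
  edge (21,1)–(24,8): clear
  edge (24,8)–(15,5): crosses AB
  edge (15,5)–(14,4): clear
  → BLOCKED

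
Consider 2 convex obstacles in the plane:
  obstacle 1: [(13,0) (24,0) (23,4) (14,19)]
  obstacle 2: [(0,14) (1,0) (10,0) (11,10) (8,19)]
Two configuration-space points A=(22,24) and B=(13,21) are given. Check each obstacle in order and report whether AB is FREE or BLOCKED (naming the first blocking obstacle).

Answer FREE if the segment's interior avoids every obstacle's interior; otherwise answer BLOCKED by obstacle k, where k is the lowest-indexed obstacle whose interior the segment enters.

Obstacle 1 [(13,0) (24,0) (23,4) (14,19)]:
  edge (13,0)–(24,0): clear
  edge (24,0)–(23,4): clear
  edge (23,4)–(14,19): clear
  edge (14,19)–(13,0): clear
  midpoint (35/2,45/2) outside
  → clear
Obstacle 2 [(0,14) (1,0) (10,0) (11,10) (8,19)]:
  edge (0,14)–(1,0): clear
  edge (1,0)–(10,0): clear
  edge (10,0)–(11,10): clear
  edge (11,10)–(8,19): clear
  edge (8,19)–(0,14): clear
  midpoint (35/2,45/2) outside
  → clear

FREE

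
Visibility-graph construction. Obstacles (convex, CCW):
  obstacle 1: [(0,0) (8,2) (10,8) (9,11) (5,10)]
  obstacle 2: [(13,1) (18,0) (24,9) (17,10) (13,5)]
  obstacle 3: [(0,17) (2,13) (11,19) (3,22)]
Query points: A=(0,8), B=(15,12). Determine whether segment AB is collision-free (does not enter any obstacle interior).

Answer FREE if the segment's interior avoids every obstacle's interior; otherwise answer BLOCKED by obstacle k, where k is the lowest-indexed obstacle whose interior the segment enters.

Obstacle 1 [(0,0) (8,2) (10,8) (9,11) (5,10)]:
  edge (0,0)–(8,2): clear
  edge (8,2)–(10,8): clear
  edge (10,8)–(9,11): crosses AB
  edge (9,11)–(5,10): clear
  edge (5,10)–(0,0): crosses AB
  → BLOCKED
Obstacle 2 [(13,1) (18,0) (24,9) (17,10) (13,5)]:
  edge (13,1)–(18,0): clear
  edge (18,0)–(24,9): clear
  edge (24,9)–(17,10): clear
  edge (17,10)–(13,5): clear
  edge (13,5)–(13,1): clear
  midpoint (15/2,10) outside
  → clear
Obstacle 3 [(0,17) (2,13) (11,19) (3,22)]:
  edge (0,17)–(2,13): clear
  edge (2,13)–(11,19): clear
  edge (11,19)–(3,22): clear
  edge (3,22)–(0,17): clear
  midpoint (15/2,10) outside
  → clear

BLOCKED by obstacle 1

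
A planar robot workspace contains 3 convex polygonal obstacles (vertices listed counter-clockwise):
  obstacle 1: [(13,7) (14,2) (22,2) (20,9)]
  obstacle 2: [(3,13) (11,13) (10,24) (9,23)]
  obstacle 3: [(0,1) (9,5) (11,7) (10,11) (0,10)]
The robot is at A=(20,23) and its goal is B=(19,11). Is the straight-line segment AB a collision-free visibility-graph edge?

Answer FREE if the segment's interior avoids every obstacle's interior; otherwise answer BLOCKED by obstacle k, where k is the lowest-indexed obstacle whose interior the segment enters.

FREE

Obstacle 1 [(13,7) (14,2) (22,2) (20,9)]:
  edge (13,7)–(14,2): clear
  edge (14,2)–(22,2): clear
  edge (22,2)–(20,9): clear
  edge (20,9)–(13,7): clear
  midpoint (39/2,17) outside
  → clear
Obstacle 2 [(3,13) (11,13) (10,24) (9,23)]:
  edge (3,13)–(11,13): clear
  edge (11,13)–(10,24): clear
  edge (10,24)–(9,23): clear
  edge (9,23)–(3,13): clear
  midpoint (39/2,17) outside
  → clear
Obstacle 3 [(0,1) (9,5) (11,7) (10,11) (0,10)]:
  edge (0,1)–(9,5): clear
  edge (9,5)–(11,7): clear
  edge (11,7)–(10,11): clear
  edge (10,11)–(0,10): clear
  edge (0,10)–(0,1): clear
  midpoint (39/2,17) outside
  → clear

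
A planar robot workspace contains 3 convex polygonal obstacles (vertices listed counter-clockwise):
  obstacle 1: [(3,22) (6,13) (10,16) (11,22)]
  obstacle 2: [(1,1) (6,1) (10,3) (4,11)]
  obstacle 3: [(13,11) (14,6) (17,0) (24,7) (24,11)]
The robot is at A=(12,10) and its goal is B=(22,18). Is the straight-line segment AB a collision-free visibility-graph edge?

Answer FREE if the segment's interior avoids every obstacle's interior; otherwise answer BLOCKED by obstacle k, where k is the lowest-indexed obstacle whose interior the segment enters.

BLOCKED by obstacle 3

Obstacle 1 [(3,22) (6,13) (10,16) (11,22)]:
  edge (3,22)–(6,13): clear
  edge (6,13)–(10,16): clear
  edge (10,16)–(11,22): clear
  edge (11,22)–(3,22): clear
  midpoint (17,14) outside
  → clear
Obstacle 2 [(1,1) (6,1) (10,3) (4,11)]:
  edge (1,1)–(6,1): clear
  edge (6,1)–(10,3): clear
  edge (10,3)–(4,11): clear
  edge (4,11)–(1,1): clear
  midpoint (17,14) outside
  → clear
Obstacle 3 [(13,11) (14,6) (17,0) (24,7) (24,11)]:
  edge (13,11)–(14,6): crosses AB
  edge (14,6)–(17,0): clear
  edge (17,0)–(24,7): clear
  edge (24,7)–(24,11): clear
  edge (24,11)–(13,11): crosses AB
  → BLOCKED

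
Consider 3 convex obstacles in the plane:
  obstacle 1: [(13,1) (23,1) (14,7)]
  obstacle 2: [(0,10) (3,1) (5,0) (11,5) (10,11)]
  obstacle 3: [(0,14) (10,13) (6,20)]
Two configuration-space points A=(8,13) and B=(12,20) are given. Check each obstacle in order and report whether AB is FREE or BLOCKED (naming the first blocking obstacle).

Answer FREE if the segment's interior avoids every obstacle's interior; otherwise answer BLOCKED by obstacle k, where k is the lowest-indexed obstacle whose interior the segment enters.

Obstacle 1 [(13,1) (23,1) (14,7)]:
  edge (13,1)–(23,1): clear
  edge (23,1)–(14,7): clear
  edge (14,7)–(13,1): clear
  midpoint (10,33/2) outside
  → clear
Obstacle 2 [(0,10) (3,1) (5,0) (11,5) (10,11)]:
  edge (0,10)–(3,1): clear
  edge (3,1)–(5,0): clear
  edge (5,0)–(11,5): clear
  edge (11,5)–(10,11): clear
  edge (10,11)–(0,10): clear
  midpoint (10,33/2) outside
  → clear
Obstacle 3 [(0,14) (10,13) (6,20)]:
  edge (0,14)–(10,13): crosses AB
  edge (10,13)–(6,20): crosses AB
  edge (6,20)–(0,14): clear
  → BLOCKED

BLOCKED by obstacle 3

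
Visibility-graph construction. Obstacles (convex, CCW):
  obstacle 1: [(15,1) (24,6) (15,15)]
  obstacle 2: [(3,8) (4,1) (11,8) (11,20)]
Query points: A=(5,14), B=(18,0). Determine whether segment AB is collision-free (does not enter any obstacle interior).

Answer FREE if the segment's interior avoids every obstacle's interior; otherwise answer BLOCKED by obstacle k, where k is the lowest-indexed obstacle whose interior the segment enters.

BLOCKED by obstacle 1

Obstacle 1 [(15,1) (24,6) (15,15)]:
  edge (15,1)–(24,6): crosses AB
  edge (24,6)–(15,15): clear
  edge (15,15)–(15,1): crosses AB
  → BLOCKED
Obstacle 2 [(3,8) (4,1) (11,8) (11,20)]:
  edge (3,8)–(4,1): clear
  edge (4,1)–(11,8): crosses AB
  edge (11,8)–(11,20): clear
  edge (11,20)–(3,8): crosses AB
  → BLOCKED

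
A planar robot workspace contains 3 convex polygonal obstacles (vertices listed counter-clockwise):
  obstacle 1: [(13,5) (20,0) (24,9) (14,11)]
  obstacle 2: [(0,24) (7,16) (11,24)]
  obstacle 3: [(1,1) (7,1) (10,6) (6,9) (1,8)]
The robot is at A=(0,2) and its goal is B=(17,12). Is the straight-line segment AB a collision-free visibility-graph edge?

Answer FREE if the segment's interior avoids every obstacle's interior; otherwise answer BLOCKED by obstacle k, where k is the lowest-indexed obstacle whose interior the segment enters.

BLOCKED by obstacle 1

Obstacle 1 [(13,5) (20,0) (24,9) (14,11)]:
  edge (13,5)–(20,0): clear
  edge (20,0)–(24,9): clear
  edge (24,9)–(14,11): crosses AB
  edge (14,11)–(13,5): crosses AB
  → BLOCKED
Obstacle 2 [(0,24) (7,16) (11,24)]:
  edge (0,24)–(7,16): clear
  edge (7,16)–(11,24): clear
  edge (11,24)–(0,24): clear
  midpoint (17/2,7) outside
  → clear
Obstacle 3 [(1,1) (7,1) (10,6) (6,9) (1,8)]:
  edge (1,1)–(7,1): clear
  edge (7,1)–(10,6): clear
  edge (10,6)–(6,9): crosses AB
  edge (6,9)–(1,8): clear
  edge (1,8)–(1,1): crosses AB
  → BLOCKED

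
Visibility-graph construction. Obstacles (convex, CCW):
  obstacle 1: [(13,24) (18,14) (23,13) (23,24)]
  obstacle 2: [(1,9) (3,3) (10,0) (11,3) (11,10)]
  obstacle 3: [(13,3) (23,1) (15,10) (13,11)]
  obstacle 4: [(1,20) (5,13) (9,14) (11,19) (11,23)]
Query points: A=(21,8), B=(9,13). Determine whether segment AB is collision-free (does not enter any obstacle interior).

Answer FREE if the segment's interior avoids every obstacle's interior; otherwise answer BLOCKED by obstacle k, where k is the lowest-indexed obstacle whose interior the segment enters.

FREE

Obstacle 1 [(13,24) (18,14) (23,13) (23,24)]:
  edge (13,24)–(18,14): clear
  edge (18,14)–(23,13): clear
  edge (23,13)–(23,24): clear
  edge (23,24)–(13,24): clear
  midpoint (15,21/2) outside
  → clear
Obstacle 2 [(1,9) (3,3) (10,0) (11,3) (11,10)]:
  edge (1,9)–(3,3): clear
  edge (3,3)–(10,0): clear
  edge (10,0)–(11,3): clear
  edge (11,3)–(11,10): clear
  edge (11,10)–(1,9): clear
  midpoint (15,21/2) outside
  → clear
Obstacle 3 [(13,3) (23,1) (15,10) (13,11)]:
  edge (13,3)–(23,1): clear
  edge (23,1)–(15,10): clear
  edge (15,10)–(13,11): clear
  edge (13,11)–(13,3): clear
  midpoint (15,21/2) outside
  → clear
Obstacle 4 [(1,20) (5,13) (9,14) (11,19) (11,23)]:
  edge (1,20)–(5,13): clear
  edge (5,13)–(9,14): clear
  edge (9,14)–(11,19): clear
  edge (11,19)–(11,23): clear
  edge (11,23)–(1,20): clear
  midpoint (15,21/2) outside
  → clear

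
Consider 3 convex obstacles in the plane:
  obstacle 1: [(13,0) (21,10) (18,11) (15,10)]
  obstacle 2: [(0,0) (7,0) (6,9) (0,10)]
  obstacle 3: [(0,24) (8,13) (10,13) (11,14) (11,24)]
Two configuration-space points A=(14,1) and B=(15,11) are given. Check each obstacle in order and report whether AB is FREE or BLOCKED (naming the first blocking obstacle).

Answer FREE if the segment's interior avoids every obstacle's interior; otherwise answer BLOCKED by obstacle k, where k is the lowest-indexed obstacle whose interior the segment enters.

BLOCKED by obstacle 1

Obstacle 1 [(13,0) (21,10) (18,11) (15,10)]:
  edge (13,0)–(21,10): crosses AB
  edge (21,10)–(18,11): clear
  edge (18,11)–(15,10): clear
  edge (15,10)–(13,0): crosses AB
  → BLOCKED
Obstacle 2 [(0,0) (7,0) (6,9) (0,10)]:
  edge (0,0)–(7,0): clear
  edge (7,0)–(6,9): clear
  edge (6,9)–(0,10): clear
  edge (0,10)–(0,0): clear
  midpoint (29/2,6) outside
  → clear
Obstacle 3 [(0,24) (8,13) (10,13) (11,14) (11,24)]:
  edge (0,24)–(8,13): clear
  edge (8,13)–(10,13): clear
  edge (10,13)–(11,14): clear
  edge (11,14)–(11,24): clear
  edge (11,24)–(0,24): clear
  midpoint (29/2,6) outside
  → clear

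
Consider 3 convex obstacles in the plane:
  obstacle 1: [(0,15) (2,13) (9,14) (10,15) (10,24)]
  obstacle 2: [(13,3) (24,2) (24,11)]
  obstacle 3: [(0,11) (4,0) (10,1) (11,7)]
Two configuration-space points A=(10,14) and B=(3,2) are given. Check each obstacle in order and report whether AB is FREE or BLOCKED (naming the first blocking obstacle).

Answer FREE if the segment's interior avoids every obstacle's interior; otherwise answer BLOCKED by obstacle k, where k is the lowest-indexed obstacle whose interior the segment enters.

Obstacle 1 [(0,15) (2,13) (9,14) (10,15) (10,24)]:
  edge (0,15)–(2,13): clear
  edge (2,13)–(9,14): clear
  edge (9,14)–(10,15): clear
  edge (10,15)–(10,24): clear
  edge (10,24)–(0,15): clear
  midpoint (13/2,8) outside
  → clear
Obstacle 2 [(13,3) (24,2) (24,11)]:
  edge (13,3)–(24,2): clear
  edge (24,2)–(24,11): clear
  edge (24,11)–(13,3): clear
  midpoint (13/2,8) outside
  → clear
Obstacle 3 [(0,11) (4,0) (10,1) (11,7)]:
  edge (0,11)–(4,0): crosses AB
  edge (4,0)–(10,1): clear
  edge (10,1)–(11,7): clear
  edge (11,7)–(0,11): crosses AB
  → BLOCKED

BLOCKED by obstacle 3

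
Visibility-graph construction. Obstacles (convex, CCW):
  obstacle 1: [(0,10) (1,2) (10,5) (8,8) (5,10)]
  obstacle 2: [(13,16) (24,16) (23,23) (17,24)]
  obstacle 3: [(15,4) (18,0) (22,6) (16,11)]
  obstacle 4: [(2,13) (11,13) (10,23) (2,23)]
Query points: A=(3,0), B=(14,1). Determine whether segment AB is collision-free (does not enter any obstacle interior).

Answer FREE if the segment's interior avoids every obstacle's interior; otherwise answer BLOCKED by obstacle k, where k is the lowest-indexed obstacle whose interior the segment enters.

FREE

Obstacle 1 [(0,10) (1,2) (10,5) (8,8) (5,10)]:
  edge (0,10)–(1,2): clear
  edge (1,2)–(10,5): clear
  edge (10,5)–(8,8): clear
  edge (8,8)–(5,10): clear
  edge (5,10)–(0,10): clear
  midpoint (17/2,1/2) outside
  → clear
Obstacle 2 [(13,16) (24,16) (23,23) (17,24)]:
  edge (13,16)–(24,16): clear
  edge (24,16)–(23,23): clear
  edge (23,23)–(17,24): clear
  edge (17,24)–(13,16): clear
  midpoint (17/2,1/2) outside
  → clear
Obstacle 3 [(15,4) (18,0) (22,6) (16,11)]:
  edge (15,4)–(18,0): clear
  edge (18,0)–(22,6): clear
  edge (22,6)–(16,11): clear
  edge (16,11)–(15,4): clear
  midpoint (17/2,1/2) outside
  → clear
Obstacle 4 [(2,13) (11,13) (10,23) (2,23)]:
  edge (2,13)–(11,13): clear
  edge (11,13)–(10,23): clear
  edge (10,23)–(2,23): clear
  edge (2,23)–(2,13): clear
  midpoint (17/2,1/2) outside
  → clear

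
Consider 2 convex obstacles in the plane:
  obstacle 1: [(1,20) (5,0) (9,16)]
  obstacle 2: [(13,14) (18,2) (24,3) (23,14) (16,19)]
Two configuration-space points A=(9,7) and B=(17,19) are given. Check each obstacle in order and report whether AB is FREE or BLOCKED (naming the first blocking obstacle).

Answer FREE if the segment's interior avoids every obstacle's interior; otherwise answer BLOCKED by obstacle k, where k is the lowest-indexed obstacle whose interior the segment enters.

Obstacle 1 [(1,20) (5,0) (9,16)]:
  edge (1,20)–(5,0): clear
  edge (5,0)–(9,16): clear
  edge (9,16)–(1,20): clear
  midpoint (13,13) outside
  → clear
Obstacle 2 [(13,14) (18,2) (24,3) (23,14) (16,19)]:
  edge (13,14)–(18,2): crosses AB
  edge (18,2)–(24,3): clear
  edge (24,3)–(23,14): clear
  edge (23,14)–(16,19): crosses AB
  edge (16,19)–(13,14): clear
  → BLOCKED

BLOCKED by obstacle 2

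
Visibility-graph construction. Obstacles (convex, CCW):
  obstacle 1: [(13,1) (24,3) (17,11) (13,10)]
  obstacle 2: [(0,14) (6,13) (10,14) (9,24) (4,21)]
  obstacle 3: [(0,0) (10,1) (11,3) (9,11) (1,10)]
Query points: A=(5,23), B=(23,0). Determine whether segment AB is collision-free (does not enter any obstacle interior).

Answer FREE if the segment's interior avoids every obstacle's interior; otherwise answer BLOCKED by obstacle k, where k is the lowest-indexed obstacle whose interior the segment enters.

Obstacle 1 [(13,1) (24,3) (17,11) (13,10)]:
  edge (13,1)–(24,3): crosses AB
  edge (24,3)–(17,11): clear
  edge (17,11)–(13,10): crosses AB
  edge (13,10)–(13,1): clear
  → BLOCKED
Obstacle 2 [(0,14) (6,13) (10,14) (9,24) (4,21)]:
  edge (0,14)–(6,13): clear
  edge (6,13)–(10,14): clear
  edge (10,14)–(9,24): crosses AB
  edge (9,24)–(4,21): crosses AB
  edge (4,21)–(0,14): clear
  → BLOCKED
Obstacle 3 [(0,0) (10,1) (11,3) (9,11) (1,10)]:
  edge (0,0)–(10,1): clear
  edge (10,1)–(11,3): clear
  edge (11,3)–(9,11): clear
  edge (9,11)–(1,10): clear
  edge (1,10)–(0,0): clear
  midpoint (14,23/2) outside
  → clear

BLOCKED by obstacle 1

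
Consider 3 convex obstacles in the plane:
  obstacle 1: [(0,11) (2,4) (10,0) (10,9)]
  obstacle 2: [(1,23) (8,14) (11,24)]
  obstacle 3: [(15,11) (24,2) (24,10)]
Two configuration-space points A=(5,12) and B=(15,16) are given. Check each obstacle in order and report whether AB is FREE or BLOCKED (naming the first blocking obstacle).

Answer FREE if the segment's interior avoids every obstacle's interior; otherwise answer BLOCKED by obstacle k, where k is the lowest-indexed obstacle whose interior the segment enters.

FREE

Obstacle 1 [(0,11) (2,4) (10,0) (10,9)]:
  edge (0,11)–(2,4): clear
  edge (2,4)–(10,0): clear
  edge (10,0)–(10,9): clear
  edge (10,9)–(0,11): clear
  midpoint (10,14) outside
  → clear
Obstacle 2 [(1,23) (8,14) (11,24)]:
  edge (1,23)–(8,14): clear
  edge (8,14)–(11,24): clear
  edge (11,24)–(1,23): clear
  midpoint (10,14) outside
  → clear
Obstacle 3 [(15,11) (24,2) (24,10)]:
  edge (15,11)–(24,2): clear
  edge (24,2)–(24,10): clear
  edge (24,10)–(15,11): clear
  midpoint (10,14) outside
  → clear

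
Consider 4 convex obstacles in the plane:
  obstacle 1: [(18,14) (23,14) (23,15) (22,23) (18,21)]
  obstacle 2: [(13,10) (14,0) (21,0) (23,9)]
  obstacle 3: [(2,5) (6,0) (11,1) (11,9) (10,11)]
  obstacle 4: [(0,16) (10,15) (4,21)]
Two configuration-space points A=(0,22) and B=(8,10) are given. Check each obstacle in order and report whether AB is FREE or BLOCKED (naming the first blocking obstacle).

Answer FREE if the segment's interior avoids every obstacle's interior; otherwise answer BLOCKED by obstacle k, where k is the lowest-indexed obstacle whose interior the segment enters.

BLOCKED by obstacle 4

Obstacle 1 [(18,14) (23,14) (23,15) (22,23) (18,21)]:
  edge (18,14)–(23,14): clear
  edge (23,14)–(23,15): clear
  edge (23,15)–(22,23): clear
  edge (22,23)–(18,21): clear
  edge (18,21)–(18,14): clear
  midpoint (4,16) outside
  → clear
Obstacle 2 [(13,10) (14,0) (21,0) (23,9)]:
  edge (13,10)–(14,0): clear
  edge (14,0)–(21,0): clear
  edge (21,0)–(23,9): clear
  edge (23,9)–(13,10): clear
  midpoint (4,16) outside
  → clear
Obstacle 3 [(2,5) (6,0) (11,1) (11,9) (10,11)]:
  edge (2,5)–(6,0): clear
  edge (6,0)–(11,1): clear
  edge (11,1)–(11,9): clear
  edge (11,9)–(10,11): clear
  edge (10,11)–(2,5): clear
  midpoint (4,16) outside
  → clear
Obstacle 4 [(0,16) (10,15) (4,21)]:
  edge (0,16)–(10,15): crosses AB
  edge (10,15)–(4,21): clear
  edge (4,21)–(0,16): crosses AB
  → BLOCKED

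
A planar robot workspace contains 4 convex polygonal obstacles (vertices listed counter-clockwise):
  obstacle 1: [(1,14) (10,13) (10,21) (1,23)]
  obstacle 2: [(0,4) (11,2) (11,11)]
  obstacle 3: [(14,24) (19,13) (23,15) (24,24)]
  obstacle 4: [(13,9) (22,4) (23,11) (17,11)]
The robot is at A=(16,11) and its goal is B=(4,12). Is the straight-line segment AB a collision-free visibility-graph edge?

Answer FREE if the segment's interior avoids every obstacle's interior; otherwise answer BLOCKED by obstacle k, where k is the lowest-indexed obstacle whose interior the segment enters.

Obstacle 1 [(1,14) (10,13) (10,21) (1,23)]:
  edge (1,14)–(10,13): clear
  edge (10,13)–(10,21): clear
  edge (10,21)–(1,23): clear
  edge (1,23)–(1,14): clear
  midpoint (10,23/2) outside
  → clear
Obstacle 2 [(0,4) (11,2) (11,11)]:
  edge (0,4)–(11,2): clear
  edge (11,2)–(11,11): clear
  edge (11,11)–(0,4): clear
  midpoint (10,23/2) outside
  → clear
Obstacle 3 [(14,24) (19,13) (23,15) (24,24)]:
  edge (14,24)–(19,13): clear
  edge (19,13)–(23,15): clear
  edge (23,15)–(24,24): clear
  edge (24,24)–(14,24): clear
  midpoint (10,23/2) outside
  → clear
Obstacle 4 [(13,9) (22,4) (23,11) (17,11)]:
  edge (13,9)–(22,4): clear
  edge (22,4)–(23,11): clear
  edge (23,11)–(17,11): clear
  edge (17,11)–(13,9): clear
  midpoint (10,23/2) outside
  → clear

FREE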